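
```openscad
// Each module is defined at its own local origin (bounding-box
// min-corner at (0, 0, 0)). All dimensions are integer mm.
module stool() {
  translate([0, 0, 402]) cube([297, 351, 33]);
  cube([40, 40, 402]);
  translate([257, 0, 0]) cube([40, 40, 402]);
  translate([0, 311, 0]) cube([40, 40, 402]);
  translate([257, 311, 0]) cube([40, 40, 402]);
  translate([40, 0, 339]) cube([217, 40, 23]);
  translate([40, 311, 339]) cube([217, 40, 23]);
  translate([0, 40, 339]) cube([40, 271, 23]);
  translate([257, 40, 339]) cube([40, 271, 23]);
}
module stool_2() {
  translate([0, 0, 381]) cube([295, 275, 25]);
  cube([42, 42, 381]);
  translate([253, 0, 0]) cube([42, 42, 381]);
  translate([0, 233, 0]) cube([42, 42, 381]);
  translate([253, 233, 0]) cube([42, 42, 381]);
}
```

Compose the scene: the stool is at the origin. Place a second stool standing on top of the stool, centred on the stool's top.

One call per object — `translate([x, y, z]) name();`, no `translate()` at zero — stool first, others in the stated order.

stool();
translate([1, 38, 435]) stool_2();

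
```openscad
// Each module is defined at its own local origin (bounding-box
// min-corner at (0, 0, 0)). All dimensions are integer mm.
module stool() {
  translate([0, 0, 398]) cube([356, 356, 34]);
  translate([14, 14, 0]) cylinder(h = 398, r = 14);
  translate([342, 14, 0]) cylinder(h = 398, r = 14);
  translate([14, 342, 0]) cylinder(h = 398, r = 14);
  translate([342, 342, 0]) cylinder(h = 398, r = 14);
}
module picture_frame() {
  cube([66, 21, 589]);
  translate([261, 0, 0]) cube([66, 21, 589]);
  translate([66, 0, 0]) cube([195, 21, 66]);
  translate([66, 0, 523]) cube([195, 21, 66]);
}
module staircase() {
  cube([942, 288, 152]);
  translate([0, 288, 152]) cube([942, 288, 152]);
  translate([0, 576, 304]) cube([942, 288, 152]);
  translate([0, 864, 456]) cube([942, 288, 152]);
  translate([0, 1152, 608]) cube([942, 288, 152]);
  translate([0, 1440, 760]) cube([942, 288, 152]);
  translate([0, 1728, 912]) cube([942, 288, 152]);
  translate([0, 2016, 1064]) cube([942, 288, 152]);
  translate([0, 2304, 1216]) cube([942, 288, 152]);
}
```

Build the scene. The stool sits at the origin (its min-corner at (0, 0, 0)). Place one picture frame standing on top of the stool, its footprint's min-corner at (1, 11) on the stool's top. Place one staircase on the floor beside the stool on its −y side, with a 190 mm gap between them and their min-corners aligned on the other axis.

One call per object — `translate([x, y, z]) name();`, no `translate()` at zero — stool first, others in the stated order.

stool();
translate([1, 11, 432]) picture_frame();
translate([0, -2782, 0]) staircase();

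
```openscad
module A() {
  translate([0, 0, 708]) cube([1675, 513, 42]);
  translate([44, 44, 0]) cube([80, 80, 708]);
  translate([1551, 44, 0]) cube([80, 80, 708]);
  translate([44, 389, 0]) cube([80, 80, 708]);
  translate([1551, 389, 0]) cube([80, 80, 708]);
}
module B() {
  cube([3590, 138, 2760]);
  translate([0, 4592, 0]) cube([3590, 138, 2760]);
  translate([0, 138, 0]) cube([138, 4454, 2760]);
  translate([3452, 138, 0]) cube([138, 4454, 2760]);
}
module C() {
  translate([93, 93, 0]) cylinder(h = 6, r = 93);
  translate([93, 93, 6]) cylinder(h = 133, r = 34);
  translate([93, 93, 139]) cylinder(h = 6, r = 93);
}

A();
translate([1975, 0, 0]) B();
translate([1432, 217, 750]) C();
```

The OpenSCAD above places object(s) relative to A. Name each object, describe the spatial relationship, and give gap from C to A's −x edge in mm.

A is a table. B is a house frame. C is a spool. The house frame is on the floor beside the table on its +x side. The spool is on top of the table. The gap from the spool to the table's −x edge is 1432 mm.

The spool's min-x is at 1432; the table's min-x is 0; gap = 1432 mm.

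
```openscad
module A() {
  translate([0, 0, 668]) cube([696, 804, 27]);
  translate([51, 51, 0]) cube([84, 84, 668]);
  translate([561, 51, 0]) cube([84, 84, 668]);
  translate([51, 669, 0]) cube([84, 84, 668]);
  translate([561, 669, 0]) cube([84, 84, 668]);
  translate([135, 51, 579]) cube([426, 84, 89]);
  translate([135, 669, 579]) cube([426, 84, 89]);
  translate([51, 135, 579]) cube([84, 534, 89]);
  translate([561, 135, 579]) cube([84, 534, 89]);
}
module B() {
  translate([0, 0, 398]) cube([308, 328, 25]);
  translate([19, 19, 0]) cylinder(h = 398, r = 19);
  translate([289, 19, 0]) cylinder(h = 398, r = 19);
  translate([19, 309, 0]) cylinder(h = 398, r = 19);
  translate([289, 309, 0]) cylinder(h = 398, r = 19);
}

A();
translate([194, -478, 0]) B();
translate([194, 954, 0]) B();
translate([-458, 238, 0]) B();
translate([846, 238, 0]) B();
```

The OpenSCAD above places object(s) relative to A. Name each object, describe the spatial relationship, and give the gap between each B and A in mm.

Each stool's nearest face is 150 mm from the table's bounding box.

A is a table. B is a stool. Four stools sit around the table at the −y, +y, −x, +x sides. The gap between each stool and the table is 150 mm.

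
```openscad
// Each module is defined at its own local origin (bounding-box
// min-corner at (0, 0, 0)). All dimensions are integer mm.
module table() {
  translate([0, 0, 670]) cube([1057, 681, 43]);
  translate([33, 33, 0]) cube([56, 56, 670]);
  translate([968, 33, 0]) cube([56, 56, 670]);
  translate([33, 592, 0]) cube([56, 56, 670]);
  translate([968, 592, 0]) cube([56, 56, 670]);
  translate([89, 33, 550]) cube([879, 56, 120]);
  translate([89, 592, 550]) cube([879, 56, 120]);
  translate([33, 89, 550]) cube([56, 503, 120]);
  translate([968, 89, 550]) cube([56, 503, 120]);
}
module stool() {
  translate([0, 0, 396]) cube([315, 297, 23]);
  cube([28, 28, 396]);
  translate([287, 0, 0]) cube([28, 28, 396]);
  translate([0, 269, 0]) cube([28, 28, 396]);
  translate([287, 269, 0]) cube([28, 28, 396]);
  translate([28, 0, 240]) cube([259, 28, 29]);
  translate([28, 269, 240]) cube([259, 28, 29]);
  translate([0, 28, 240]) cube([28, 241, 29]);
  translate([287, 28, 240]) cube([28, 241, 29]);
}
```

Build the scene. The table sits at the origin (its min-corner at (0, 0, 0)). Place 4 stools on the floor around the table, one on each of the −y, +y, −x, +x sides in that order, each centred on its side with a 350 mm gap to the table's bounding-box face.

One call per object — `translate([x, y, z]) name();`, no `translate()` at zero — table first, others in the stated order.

table();
translate([371, -647, 0]) stool();
translate([371, 1031, 0]) stool();
translate([-665, 192, 0]) stool();
translate([1407, 192, 0]) stool();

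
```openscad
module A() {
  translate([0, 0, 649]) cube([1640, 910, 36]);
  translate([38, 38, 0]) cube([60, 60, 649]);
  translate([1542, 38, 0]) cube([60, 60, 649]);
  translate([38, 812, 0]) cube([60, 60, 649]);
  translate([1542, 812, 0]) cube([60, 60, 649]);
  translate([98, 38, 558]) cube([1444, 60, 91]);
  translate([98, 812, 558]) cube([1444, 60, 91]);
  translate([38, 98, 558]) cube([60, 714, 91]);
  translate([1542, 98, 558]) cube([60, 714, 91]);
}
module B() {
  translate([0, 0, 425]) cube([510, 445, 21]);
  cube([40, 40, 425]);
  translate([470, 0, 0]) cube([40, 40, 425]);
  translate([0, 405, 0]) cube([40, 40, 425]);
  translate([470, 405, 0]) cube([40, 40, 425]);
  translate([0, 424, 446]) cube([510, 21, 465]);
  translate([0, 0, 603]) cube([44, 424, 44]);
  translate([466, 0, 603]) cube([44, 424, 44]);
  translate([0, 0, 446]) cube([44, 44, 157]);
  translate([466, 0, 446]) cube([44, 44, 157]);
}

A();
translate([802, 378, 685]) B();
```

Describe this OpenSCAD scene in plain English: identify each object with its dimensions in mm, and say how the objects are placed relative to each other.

A is a rectangular dining table. The top is 1640×910×36 mm with its upper surface at z = 685 mm. It stands on four 60×60 mm square legs, each inset 38 mm from the nearest pair of top edges, running from the floor to the underside of the top. Four apron rails, 60 mm thick and 91 mm tall, run between adjacent legs with their top edges flush with the underside of the top and their outer faces flush with the legs' outer faces.

B is a chair. The seat is a 510×445×21 mm slab with its top at z = 446 mm, on four 40×40 mm corner legs (flush with the seat edges, standing on z = 0). A flat backrest 21 mm thick, 465 mm tall, spans the full seat width and rises from the seat top along its +y edge, rear face flush with the rear of the seat. Two armrests of 44×44 mm section run along each side from the seat's front edge to the front of the backrest, top faces 201 mm above the seat top and outer faces flush with the seat's x-edges; a 44×44 mm post under the front of each armrest stands on the seat at the front corner.

The chair is on top of the table.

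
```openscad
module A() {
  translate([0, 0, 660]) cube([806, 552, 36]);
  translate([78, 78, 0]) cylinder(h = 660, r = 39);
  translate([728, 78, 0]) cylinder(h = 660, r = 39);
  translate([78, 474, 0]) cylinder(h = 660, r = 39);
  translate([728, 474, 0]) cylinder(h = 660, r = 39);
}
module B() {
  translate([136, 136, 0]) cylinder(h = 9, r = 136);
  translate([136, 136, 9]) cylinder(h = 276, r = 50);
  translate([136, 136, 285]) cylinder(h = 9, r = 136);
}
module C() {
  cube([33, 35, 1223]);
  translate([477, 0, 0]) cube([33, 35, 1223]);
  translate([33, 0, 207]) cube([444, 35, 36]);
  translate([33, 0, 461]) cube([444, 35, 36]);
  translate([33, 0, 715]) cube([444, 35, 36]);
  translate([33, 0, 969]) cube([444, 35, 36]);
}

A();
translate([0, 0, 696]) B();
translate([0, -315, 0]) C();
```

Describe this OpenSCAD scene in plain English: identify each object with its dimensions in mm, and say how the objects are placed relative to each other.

A is a table with a 806×552 mm rectangular top, 36 mm thick, top surface at z = 696 mm, supported by four round legs of 78 mm diameter, each leg's bounding box inset 39 mm from the nearest pair of top edges, running from the floor.

B is a spool: two coaxial disc flanges of radius 136 mm and thickness 9 mm, joined by a core cylinder of radius 50 mm and height 276 mm. The lower flange rests on z = 0 and the three cylinders share a vertical axis.

C is a straight ladder. Two 33×35 mm vertical rails, 1223 mm tall, stand 510 mm apart (outside-to-outside) with their front faces coplanar on the −y side. 4 rungs, each 35 mm deep and 36 mm tall, span between the inner faces of the rails, front faces flush with the rails. The lowest rung's underside is at z = 207 mm and rungs are spaced 254 mm apart (underside to underside).

The spool is on top of the table. The ladder is on the floor beside the table on its −y side.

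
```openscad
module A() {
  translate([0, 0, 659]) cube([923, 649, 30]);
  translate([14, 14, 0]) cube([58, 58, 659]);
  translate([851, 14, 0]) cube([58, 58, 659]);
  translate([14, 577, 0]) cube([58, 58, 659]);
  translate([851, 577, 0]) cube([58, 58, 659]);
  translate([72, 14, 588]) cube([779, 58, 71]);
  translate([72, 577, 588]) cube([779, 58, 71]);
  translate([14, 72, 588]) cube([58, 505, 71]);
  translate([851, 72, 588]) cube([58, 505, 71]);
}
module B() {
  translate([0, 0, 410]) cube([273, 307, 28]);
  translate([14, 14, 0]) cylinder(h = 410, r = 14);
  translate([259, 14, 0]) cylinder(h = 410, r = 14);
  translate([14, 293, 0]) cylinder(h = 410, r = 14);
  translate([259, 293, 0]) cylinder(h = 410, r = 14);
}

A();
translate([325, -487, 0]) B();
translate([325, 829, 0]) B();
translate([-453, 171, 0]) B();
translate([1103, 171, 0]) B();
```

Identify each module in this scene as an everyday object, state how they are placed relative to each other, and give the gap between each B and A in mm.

A is a table. B is a stool. Four stools sit around the table at the −y, +y, −x, +x sides. The gap between each stool and the table is 180 mm.

Each stool's nearest face is 180 mm from the table's bounding box.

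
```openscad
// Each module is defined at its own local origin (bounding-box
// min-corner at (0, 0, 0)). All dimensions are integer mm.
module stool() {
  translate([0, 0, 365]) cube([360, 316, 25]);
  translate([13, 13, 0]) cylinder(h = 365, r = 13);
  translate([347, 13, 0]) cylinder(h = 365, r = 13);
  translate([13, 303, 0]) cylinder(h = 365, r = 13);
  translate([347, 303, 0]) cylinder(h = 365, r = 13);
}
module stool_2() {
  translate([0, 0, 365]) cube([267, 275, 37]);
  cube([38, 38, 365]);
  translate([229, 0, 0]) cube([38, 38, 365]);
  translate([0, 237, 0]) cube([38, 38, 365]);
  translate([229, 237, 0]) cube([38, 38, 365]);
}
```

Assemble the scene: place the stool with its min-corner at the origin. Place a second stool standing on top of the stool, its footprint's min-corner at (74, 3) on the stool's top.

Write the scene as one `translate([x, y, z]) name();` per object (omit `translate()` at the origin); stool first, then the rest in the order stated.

stool();
translate([74, 3, 390]) stool_2();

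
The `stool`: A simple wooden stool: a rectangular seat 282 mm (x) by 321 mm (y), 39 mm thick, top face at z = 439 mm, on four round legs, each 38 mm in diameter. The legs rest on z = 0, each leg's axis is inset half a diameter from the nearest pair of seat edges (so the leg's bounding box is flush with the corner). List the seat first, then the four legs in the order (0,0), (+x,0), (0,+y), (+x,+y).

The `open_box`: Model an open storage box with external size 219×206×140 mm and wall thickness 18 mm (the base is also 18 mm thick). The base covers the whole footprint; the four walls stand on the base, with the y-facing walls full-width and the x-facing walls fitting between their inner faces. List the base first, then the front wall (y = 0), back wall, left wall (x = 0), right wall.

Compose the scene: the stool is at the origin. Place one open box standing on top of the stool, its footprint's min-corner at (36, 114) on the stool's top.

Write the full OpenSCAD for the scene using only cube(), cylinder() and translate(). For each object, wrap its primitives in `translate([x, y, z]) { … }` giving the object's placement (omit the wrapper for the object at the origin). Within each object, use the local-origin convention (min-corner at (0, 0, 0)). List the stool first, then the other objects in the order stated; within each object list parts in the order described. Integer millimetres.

translate([0, 0, 400]) cube([282, 321, 39]);
translate([19, 19, 0]) cylinder(h = 400, r = 19);
translate([263, 19, 0]) cylinder(h = 400, r = 19);
translate([19, 302, 0]) cylinder(h = 400, r = 19);
translate([263, 302, 0]) cylinder(h = 400, r = 19);
translate([36, 114, 439]) {
  cube([219, 206, 18]);
  translate([0, 0, 18]) cube([219, 18, 122]);
  translate([0, 188, 18]) cube([219, 18, 122]);
  translate([0, 18, 18]) cube([18, 170, 122]);
  translate([201, 18, 18]) cube([18, 170, 122]);
}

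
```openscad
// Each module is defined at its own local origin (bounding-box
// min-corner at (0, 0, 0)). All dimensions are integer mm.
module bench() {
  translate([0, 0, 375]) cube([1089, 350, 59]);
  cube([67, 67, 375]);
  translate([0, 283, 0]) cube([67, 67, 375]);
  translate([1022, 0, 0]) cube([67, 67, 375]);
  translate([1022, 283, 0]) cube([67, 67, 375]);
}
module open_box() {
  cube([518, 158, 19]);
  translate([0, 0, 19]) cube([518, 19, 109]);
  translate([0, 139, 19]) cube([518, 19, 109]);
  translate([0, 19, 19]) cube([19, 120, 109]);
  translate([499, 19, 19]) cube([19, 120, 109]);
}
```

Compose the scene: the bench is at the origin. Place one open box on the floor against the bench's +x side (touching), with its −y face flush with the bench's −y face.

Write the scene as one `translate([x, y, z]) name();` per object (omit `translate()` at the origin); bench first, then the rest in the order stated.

bench();
translate([1089, 0, 0]) open_box();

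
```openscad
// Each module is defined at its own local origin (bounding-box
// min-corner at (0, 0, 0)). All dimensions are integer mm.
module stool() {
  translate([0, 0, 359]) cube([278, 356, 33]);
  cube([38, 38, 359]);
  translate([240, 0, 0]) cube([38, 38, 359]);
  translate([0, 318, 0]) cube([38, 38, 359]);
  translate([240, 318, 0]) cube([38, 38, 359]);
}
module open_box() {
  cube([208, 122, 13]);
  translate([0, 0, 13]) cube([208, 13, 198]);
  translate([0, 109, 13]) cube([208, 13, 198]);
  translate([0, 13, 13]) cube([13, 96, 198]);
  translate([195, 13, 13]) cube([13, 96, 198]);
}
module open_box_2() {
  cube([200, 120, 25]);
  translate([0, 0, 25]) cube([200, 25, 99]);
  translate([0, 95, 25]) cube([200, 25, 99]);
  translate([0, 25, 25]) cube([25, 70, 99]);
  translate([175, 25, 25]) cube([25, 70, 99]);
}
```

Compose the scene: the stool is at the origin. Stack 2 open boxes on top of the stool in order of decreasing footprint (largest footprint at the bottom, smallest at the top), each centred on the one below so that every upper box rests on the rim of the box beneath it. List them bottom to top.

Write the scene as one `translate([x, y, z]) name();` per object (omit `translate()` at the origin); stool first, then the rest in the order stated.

stool();
translate([35, 117, 392]) open_box();
translate([39, 118, 603]) open_box_2();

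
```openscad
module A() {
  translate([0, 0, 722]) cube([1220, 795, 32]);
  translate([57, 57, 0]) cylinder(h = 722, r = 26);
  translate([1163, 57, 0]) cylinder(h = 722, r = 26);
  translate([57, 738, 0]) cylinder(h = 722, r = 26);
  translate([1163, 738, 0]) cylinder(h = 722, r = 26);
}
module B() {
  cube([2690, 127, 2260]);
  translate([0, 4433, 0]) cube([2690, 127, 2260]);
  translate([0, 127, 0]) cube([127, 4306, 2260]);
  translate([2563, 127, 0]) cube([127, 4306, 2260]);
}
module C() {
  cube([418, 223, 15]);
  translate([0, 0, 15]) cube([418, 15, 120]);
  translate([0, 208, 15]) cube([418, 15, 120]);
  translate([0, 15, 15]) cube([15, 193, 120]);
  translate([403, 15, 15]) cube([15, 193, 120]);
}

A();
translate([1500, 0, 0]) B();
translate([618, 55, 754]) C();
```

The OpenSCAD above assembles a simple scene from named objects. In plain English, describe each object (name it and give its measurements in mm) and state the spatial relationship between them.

A is a table: top 1220 mm (x) × 795 mm (y), 32 mm thick, upper face at z = 754 mm, on four round legs of 52 mm diameter, each leg's bounding box inset 31 mm from the nearest pair of top edges, running from z = 0 to the bottom of the top.

B is the wall frame of a small rectangular building: four walls, each 2260 mm tall and 127 mm thick, enclosing a footprint 2690 mm (x) by 4560 mm (y) outside-to-outside, with no floor or roof. The front and back walls (the −y and +y sides) span the full width; the two side walls fit between them.

C is an open storage box with external size 418×223×135 mm and wall thickness 15 mm (the base is also 15 mm thick). The base covers the whole footprint; the four walls stand on the base, with the y-facing walls full-width and the x-facing walls fitting between their inner faces.

The house frame is on the floor beside the table on its +x side. The open box is on top of the table.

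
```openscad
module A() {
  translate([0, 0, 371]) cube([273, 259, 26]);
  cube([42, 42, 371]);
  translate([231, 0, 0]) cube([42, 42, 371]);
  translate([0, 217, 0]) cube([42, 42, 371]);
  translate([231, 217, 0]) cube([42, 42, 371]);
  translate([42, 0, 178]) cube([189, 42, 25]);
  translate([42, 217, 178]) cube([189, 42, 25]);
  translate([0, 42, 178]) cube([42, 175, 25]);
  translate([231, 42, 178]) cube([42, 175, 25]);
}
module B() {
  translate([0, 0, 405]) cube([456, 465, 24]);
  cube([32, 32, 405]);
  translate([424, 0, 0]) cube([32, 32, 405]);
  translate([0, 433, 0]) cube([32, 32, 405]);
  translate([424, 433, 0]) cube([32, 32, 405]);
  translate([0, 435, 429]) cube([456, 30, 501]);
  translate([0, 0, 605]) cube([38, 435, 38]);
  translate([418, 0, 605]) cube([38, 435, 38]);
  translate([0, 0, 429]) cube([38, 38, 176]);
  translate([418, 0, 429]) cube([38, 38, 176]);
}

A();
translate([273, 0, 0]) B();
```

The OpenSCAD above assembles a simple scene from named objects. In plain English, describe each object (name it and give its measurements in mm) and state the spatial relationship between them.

A is a four-legged stool. The seat is 273×259 mm, 26 mm thick, top at z = 397 mm. It stands on four square legs, each 42×42 mm in cross-section, from z = 0 to the seat underside, each flush with a corner of the seat. Four stretchers, 42 mm wide and 25 mm tall, connect adjacent legs with their undersides at z = 178 mm, each running between the inner faces of the legs it joins and aligned with the legs' outer faces on the other axis.

B is a chair: 456×465 mm seat, 24 mm thick, top at z = 429 mm, on four 32 mm square corner legs flush with the seat edges. A 30 mm thick backrest slab spans the full seat width, extending 501 mm above the seat top, its back face flush with the seat's +y edge. Two armrests of 38×38 mm section run along each side from the seat's front edge to the front of the backrest, top faces 214 mm above the seat top and outer faces flush with the seat's x-edges; a 38×38 mm post under the front of each armrest stands on the seat at the front corner.

The chair is against the stool's +x side, with their −y faces flush.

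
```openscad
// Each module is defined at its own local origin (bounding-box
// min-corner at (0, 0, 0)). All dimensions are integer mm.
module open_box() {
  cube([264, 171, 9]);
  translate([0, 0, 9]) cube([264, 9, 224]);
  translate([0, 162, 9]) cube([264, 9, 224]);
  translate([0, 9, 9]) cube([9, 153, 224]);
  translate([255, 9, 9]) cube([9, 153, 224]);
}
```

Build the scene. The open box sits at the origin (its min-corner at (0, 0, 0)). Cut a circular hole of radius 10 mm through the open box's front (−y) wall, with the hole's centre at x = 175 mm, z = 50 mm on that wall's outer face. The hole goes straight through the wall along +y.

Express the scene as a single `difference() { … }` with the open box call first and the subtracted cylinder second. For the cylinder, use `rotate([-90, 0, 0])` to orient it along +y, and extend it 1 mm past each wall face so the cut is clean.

difference() {
  open_box();
  translate([175, -1, 50]) rotate([-90, 0, 0]) cylinder(h = 11, r = 10);
}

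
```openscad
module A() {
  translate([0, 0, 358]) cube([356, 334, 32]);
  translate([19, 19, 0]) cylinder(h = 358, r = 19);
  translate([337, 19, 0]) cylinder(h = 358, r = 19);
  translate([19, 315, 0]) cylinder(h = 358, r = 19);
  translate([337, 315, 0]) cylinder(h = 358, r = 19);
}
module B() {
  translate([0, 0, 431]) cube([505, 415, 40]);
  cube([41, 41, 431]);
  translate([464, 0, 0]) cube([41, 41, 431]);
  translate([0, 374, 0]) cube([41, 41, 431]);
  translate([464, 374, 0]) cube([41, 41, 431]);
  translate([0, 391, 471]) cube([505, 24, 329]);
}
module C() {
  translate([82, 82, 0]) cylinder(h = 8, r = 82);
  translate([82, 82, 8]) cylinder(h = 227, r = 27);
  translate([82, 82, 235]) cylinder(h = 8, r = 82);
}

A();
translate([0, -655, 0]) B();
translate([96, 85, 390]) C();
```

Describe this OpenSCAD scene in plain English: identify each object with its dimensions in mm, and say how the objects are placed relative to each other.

A is a four-legged stool. The seat is 356×334 mm, 32 mm thick, top at z = 390 mm. It stands on four round legs, each 38 mm in diameter, from z = 0 to the seat underside, each leg's axis is inset half a diameter from the nearest pair of seat edges (so the leg's bounding box is flush with the corner).

B is a chair. The seat is a 505×415×40 mm slab with its top at z = 471 mm, on four 41×41 mm corner legs (flush with the seat edges, standing on z = 0). A flat backrest 24 mm thick, 329 mm tall, spans the full seat width and rises from the seat top along its +y edge, rear face flush with the rear of the seat.

C is a spool: two coaxial disc flanges of radius 82 mm and thickness 8 mm, joined by a core cylinder of radius 27 mm and height 227 mm. The lower flange rests on z = 0 and the three cylinders share a vertical axis.

The chair is on the floor beside the stool on its −y side. The spool is on top of the stool, centred.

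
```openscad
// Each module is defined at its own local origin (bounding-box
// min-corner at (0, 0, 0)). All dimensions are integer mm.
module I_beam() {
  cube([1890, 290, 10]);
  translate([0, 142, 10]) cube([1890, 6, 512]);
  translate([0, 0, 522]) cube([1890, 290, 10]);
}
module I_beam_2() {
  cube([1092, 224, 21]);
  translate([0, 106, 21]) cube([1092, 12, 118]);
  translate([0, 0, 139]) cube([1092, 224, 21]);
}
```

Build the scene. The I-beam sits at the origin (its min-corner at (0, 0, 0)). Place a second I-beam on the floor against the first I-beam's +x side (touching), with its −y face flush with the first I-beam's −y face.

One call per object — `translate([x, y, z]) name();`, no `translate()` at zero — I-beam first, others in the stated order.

I_beam();
translate([1890, 0, 0]) I_beam_2();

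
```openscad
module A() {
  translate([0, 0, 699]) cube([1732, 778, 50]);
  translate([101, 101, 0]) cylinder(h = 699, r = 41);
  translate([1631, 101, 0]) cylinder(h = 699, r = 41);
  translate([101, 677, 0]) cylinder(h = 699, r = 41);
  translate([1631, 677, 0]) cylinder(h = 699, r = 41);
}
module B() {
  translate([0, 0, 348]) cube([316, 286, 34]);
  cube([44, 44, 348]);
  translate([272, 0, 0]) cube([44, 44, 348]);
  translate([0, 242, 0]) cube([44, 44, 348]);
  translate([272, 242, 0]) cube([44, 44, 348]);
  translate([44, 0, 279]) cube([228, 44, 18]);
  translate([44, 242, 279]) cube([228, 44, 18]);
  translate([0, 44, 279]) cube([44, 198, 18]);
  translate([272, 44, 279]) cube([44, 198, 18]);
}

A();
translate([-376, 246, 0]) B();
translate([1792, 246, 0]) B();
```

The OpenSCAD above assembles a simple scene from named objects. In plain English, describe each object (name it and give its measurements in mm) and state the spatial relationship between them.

A is a table: top 1732 mm (x) × 778 mm (y), 50 mm thick, upper face at z = 749 mm, on four round legs of 82 mm diameter, each leg's bounding box inset 60 mm from the nearest pair of top edges, running from z = 0 to the bottom of the top.

B is a four-legged stool. The seat is 316×286 mm, 34 mm thick, top at z = 382 mm. It stands on four square legs, each 44×44 mm in cross-section, from z = 0 to the seat underside, each flush with a corner of the seat. Four stretchers, 44 mm wide and 18 mm tall, connect adjacent legs with their undersides at z = 279 mm, each running between the inner faces of the legs it joins and aligned with the legs' outer faces on the other axis.

Two stools sit around the table at the −x, +x sides.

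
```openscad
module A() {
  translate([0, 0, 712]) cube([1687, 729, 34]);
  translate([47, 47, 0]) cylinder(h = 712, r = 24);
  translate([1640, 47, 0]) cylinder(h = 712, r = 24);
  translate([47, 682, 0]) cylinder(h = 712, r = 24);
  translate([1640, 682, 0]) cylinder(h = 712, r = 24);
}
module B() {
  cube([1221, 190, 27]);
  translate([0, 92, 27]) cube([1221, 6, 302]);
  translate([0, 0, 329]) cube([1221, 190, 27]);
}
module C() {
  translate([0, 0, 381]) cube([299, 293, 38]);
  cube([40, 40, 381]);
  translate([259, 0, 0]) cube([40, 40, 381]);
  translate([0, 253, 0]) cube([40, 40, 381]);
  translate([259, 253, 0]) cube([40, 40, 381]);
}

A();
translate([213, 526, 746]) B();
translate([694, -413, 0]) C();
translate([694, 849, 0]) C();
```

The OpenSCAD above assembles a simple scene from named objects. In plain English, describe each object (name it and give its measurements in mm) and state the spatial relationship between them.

A is a table with a 1687×729 mm rectangular top, 34 mm thick, top surface at z = 746 mm, supported by four round legs of 48 mm diameter, each leg's bounding box inset 23 mm from the nearest pair of top edges, running from the floor.

B is an I-beam lying along x, 1221 mm long. Overall section height 356 mm. Two flanges 190 mm wide (y) and 27 mm thick, one on the floor and one at the top; a web 6 mm thick runs between them, centred on the flange width.

C is a four-legged stool. The seat is a 299×293×38 mm slab whose top surface is at z = 419 mm; four square legs, each 40×40 mm in cross-section, run from the floor (z = 0) to the underside of the seat, each flush with a corner of the seat.

The I-beam is on top of the table. Two stools sit around the table at the −y, +y sides.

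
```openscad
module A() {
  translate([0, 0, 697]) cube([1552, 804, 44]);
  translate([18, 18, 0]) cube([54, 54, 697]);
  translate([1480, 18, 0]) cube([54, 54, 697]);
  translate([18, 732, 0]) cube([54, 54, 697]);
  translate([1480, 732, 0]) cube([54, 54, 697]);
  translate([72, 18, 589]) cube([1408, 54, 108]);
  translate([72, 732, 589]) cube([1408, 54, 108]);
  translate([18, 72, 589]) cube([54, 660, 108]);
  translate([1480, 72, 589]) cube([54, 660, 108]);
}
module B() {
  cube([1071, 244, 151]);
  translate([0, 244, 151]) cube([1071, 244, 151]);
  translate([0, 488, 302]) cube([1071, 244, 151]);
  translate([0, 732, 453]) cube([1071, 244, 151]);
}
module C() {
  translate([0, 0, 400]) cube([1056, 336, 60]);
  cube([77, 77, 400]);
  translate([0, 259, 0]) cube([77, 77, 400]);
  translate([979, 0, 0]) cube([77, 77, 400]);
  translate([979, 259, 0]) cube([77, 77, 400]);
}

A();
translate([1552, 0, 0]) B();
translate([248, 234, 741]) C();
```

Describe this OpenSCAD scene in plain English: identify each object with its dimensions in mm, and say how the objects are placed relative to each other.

A is a rectangular dining table. The top is 1552×804×44 mm with its upper surface at z = 741 mm. It stands on four 54×54 mm square legs, each inset 18 mm from the nearest pair of top edges, running from the floor to the underside of the top. Four apron rails, 54 mm thick and 108 mm tall, run between adjacent legs with their top edges flush with the underside of the top and their outer faces flush with the legs' outer faces.

B is a run of 4 identical solid stair steps. Each tread is 1071×244 mm and each step block is 151 mm high. Step 1 rests on the floor; step k is offset from step 1 by (k−1)×244 mm in y and (k−1)×151 mm in z.

C is a long wooden bench with a 1056 mm (x) × 336 mm (y) seat, 60 mm thick, its top surface 460 mm above the floor. Four 77 mm square legs at the seat corners, flush with the edges, run from z = 0 to the seat underside.

The staircase is against the table's +x side, with their −y faces flush. The bench is on top of the table, centred.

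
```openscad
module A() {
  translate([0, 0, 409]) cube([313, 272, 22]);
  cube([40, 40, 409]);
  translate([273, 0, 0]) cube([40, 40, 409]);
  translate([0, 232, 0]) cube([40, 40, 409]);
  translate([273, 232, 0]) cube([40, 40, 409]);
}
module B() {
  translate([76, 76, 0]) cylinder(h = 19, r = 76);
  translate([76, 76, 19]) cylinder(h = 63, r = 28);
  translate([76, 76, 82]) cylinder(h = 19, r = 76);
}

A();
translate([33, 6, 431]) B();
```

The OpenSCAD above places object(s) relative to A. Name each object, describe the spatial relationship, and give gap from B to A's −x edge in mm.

A is a stool. B is a spool. The spool is on top of the stool. The gap from the spool to the stool's −x edge is 33 mm.

The spool's min-x is at 33; the stool's min-x is 0; gap = 33 mm.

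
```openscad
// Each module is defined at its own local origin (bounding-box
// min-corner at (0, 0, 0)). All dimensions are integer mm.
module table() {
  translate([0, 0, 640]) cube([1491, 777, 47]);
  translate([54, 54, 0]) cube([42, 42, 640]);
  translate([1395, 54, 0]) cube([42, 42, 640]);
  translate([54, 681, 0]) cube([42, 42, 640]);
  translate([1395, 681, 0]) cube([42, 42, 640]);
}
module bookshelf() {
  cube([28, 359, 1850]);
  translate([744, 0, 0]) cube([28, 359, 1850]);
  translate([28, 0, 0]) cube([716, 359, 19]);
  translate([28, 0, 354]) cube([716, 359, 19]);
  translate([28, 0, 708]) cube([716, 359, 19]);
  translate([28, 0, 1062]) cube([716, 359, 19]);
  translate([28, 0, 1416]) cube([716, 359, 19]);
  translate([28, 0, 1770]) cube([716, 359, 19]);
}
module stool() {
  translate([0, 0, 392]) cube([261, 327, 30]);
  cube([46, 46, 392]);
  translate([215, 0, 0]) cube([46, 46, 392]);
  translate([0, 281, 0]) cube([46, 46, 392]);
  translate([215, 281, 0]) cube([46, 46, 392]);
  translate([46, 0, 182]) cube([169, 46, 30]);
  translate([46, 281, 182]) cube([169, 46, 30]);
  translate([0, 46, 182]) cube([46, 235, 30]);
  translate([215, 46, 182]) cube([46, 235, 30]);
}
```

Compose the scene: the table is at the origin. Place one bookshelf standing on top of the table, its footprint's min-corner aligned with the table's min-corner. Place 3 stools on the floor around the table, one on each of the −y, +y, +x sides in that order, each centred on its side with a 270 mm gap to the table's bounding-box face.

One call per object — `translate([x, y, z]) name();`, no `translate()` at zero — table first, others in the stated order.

table();
translate([0, 0, 687]) bookshelf();
translate([615, -597, 0]) stool();
translate([615, 1047, 0]) stool();
translate([1761, 225, 0]) stool();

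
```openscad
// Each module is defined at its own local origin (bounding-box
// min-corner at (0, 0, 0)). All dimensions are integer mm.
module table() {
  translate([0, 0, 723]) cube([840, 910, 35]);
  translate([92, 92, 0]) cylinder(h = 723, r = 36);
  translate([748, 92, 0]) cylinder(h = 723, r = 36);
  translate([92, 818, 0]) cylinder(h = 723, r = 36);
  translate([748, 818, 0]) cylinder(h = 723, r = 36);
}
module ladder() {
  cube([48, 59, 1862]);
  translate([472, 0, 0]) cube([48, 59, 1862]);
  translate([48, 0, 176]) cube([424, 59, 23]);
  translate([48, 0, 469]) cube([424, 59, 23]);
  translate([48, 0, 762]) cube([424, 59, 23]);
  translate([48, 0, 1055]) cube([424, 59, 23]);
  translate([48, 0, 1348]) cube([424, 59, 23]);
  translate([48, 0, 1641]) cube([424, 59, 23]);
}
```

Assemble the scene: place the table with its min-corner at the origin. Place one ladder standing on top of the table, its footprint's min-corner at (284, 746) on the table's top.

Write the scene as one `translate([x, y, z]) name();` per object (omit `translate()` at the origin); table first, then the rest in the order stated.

table();
translate([284, 746, 758]) ladder();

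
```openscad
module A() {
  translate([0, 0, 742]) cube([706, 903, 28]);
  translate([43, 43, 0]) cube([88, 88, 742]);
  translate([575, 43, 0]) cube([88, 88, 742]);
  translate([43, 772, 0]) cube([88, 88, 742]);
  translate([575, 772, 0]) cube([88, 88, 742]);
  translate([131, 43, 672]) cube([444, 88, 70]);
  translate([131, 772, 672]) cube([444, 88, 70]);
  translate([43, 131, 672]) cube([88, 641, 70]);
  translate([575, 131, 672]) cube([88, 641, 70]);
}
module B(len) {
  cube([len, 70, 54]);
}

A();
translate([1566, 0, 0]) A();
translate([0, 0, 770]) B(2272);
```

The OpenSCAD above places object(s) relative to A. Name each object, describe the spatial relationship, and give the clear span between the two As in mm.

Second table starts at x = 1566; first ends at x = 706; clear span = 1566 − 706 = 860 mm.

A is a table. B is a beam. A beam spans the tops of two tables. The clear span between the two tables is 860 mm.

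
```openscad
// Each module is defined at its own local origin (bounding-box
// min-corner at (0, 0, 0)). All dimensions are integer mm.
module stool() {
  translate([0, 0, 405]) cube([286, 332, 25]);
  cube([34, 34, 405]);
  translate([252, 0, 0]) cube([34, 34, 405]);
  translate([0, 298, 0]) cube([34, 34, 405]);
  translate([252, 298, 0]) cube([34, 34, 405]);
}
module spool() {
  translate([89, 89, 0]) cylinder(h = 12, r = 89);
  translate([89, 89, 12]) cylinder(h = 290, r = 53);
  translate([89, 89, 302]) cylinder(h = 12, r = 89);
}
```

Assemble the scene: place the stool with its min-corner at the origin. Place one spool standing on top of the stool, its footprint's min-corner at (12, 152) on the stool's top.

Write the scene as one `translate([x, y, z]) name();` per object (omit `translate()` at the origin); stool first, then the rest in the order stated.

stool();
translate([12, 152, 430]) spool();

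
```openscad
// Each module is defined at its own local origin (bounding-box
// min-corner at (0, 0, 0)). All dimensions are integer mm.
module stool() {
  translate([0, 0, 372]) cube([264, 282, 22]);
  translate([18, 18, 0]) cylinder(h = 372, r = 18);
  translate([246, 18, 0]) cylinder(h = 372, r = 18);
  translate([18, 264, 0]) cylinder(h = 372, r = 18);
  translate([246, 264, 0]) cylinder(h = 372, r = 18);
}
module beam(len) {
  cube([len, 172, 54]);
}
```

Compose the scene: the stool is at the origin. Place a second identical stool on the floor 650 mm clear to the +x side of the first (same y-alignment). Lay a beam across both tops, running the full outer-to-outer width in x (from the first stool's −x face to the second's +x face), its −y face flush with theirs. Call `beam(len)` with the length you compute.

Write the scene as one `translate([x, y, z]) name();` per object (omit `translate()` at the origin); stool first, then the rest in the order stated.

stool();
translate([914, 0, 0]) stool();
translate([0, 0, 394]) beam(1178);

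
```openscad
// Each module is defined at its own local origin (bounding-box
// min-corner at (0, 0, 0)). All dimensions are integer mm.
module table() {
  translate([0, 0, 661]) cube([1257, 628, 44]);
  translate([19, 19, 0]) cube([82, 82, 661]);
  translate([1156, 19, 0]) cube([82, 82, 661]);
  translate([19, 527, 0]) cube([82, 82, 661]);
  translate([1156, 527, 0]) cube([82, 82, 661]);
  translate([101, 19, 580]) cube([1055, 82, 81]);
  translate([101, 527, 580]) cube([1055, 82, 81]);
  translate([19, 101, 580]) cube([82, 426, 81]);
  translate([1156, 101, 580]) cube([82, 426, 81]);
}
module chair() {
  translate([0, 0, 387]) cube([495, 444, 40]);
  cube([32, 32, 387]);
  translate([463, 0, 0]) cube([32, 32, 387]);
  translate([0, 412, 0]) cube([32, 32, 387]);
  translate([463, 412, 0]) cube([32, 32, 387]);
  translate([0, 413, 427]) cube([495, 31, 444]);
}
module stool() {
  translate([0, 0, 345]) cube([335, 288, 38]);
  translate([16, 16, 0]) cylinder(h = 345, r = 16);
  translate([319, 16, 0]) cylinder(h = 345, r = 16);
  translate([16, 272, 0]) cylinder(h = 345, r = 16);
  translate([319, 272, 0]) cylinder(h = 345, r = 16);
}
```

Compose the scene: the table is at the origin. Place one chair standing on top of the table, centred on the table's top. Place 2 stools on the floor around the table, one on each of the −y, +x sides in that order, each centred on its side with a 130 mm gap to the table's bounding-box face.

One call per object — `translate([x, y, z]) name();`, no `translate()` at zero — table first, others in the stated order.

table();
translate([381, 92, 705]) chair();
translate([461, -418, 0]) stool();
translate([1387, 170, 0]) stool();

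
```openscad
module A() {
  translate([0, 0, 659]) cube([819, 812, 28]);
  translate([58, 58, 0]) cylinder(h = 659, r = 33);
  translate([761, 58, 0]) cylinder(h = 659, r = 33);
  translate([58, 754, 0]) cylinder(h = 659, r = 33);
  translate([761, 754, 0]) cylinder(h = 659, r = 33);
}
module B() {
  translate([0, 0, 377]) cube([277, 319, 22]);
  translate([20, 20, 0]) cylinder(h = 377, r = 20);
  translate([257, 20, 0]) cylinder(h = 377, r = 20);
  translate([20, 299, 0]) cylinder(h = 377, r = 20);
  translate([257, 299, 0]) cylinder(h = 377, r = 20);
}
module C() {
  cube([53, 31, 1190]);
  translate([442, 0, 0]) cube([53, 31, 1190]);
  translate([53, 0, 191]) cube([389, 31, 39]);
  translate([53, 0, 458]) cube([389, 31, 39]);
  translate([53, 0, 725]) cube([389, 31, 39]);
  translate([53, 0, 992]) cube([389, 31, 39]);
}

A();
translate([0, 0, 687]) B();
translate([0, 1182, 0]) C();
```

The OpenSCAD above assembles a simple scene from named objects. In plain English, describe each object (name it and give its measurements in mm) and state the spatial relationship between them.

A is a rectangular dining table. The top is 819×812×28 mm with its upper surface at z = 687 mm. It stands on four round legs of 66 mm diameter, each leg's bounding box inset 25 mm from the nearest pair of top edges, running from the floor to the underside of the top.

B is a four-legged stool. The seat is a 277×319×22 mm slab whose top surface is at z = 399 mm; four round legs, each 40 mm in diameter, run from the floor (z = 0) to the underside of the seat, each leg's axis is inset half a diameter from the nearest pair of seat edges (so the leg's bounding box is flush with the corner).

C is a wooden ladder with two side rails of 53×31 mm section and 1190 mm height, set 495 mm apart overall. Between them run 4 rectangular rungs (31 mm deep, 39 mm thick), front faces flush with the rails' −y face. The bottom of the first rung is 191 mm above the floor and each subsequent rung is 267 mm higher than the one below.

The stool is on top of the table. The ladder is on the floor beside the table on its +y side.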